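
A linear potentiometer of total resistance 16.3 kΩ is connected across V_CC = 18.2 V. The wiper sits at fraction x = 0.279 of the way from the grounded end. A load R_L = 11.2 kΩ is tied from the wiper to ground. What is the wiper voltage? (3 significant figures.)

V_out ≈ 3.93 V

Lower segment x·R_p = 4.548 kΩ; upper segment (1−x)·R_p = 11.75 kΩ.
(x·R_p) ‖ R_L = 3.234 kΩ.
Then V_out = V_CC · 3.234/(11.75 + 3.234) = 3.928 V.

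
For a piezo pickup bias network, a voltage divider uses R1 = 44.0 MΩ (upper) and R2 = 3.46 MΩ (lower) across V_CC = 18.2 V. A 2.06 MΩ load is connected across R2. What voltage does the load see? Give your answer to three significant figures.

The load sits in parallel with R2, giving an effective lower resistance R2' = R2·R_L/(R2+R_L) = 1.291 MΩ.
Now apply the divider: V_out = 18.2 × 0.02851 = 0.5189 V.

V_out ≈ 0.519 V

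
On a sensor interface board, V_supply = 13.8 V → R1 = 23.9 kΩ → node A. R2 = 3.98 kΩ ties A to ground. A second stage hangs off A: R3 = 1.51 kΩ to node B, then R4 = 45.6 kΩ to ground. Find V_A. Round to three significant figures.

The second stage (R3 + R4 = 47.11 kΩ) loads node A in parallel with R2.
Effective lower resistance at A: R2 ‖ 47.11 = 3.670 kΩ.
First divider: V_A = V_supply · 3.670/(23.9 + 3.670) = 1.837 V.

V_A ≈ 1.84 V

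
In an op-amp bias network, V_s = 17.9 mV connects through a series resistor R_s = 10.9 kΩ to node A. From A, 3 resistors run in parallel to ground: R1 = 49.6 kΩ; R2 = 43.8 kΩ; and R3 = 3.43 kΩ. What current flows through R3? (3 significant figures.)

I ≈ 1.12 µA

Equivalent of the parallel group: R_p = 2.989 kΩ.
V_A = 17.9 × 2.989/13.89 = 3.852 mV.
I(R3) = V_A / R3 = 3.852/3.43 = 1.123 µA.
(Check via current divider: I_total = 1.289 µA; share G_k/ΣG = 0.8715 → same result.)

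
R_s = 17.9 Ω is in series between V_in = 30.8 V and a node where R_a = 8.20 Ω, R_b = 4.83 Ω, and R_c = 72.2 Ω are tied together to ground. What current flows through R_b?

Equivalent of the parallel group: R_p = 2.917 Ω.
V_A = 30.8 × 2.917/20.82 = 4.316 V.
Branch current I = V_A/R_b = 4.316/4.83 = 0.8935 A.
(Equivalently: I_total = 1.480 A, then current-divider fraction G_k/ΣG = 0.6039.)

I ≈ 0.894 A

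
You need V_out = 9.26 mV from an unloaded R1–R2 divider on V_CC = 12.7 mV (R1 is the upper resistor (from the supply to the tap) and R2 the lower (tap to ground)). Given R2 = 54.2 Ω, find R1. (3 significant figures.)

R1 ≈ 20.1 Ω

V_out/V_CC = R2/(R1+R2) = 0.7291.
R1 = R2·(1/k − 1) = 54.2 × 0.3715 = 20.13 Ω.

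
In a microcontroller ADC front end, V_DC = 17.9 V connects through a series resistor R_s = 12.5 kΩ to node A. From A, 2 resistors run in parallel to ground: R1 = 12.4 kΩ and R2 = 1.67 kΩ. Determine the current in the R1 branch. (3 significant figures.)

Combine the parallel branches: R_p = (1/12.4 + 1/1.67)⁻¹ = 1.472 kΩ.
V_A = 17.9 × 1.472/13.97 = 1.886 V.
I(R1) = V_A / R1 = 1.886/12.4 = 0.1521 mA.
(Equivalently: I_total = 1.281 mA, then current-divider fraction G_k/ΣG = 0.1187.)

I ≈ 0.152 mA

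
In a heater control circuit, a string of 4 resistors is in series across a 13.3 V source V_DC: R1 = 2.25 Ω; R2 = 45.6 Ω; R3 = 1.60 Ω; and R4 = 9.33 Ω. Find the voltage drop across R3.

ΣR = 2.25 + 45.6 + 1.60 + 9.33 = 58.78 Ω.
Voltage divider: V = V_DC · (1.600 / 58.78) = 13.3 × 0.02722 = 0.3620 V.

V ≈ 0.362 V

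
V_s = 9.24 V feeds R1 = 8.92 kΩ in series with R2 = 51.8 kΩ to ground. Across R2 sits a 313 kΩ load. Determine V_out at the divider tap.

V_out ≈ 7.70 V

The load sits in parallel with R2, giving an effective lower resistance R2' = R2·R_L/(R2+R_L) = 44.44 kΩ.
Then V_out = V_s · R2'/(R1 + R2') = 9.24 × 44.44/53.36 = 7.696 V.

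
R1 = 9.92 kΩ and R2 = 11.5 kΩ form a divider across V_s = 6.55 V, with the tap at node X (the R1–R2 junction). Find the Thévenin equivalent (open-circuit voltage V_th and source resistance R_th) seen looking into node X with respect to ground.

V_th ≈ 3.52 V, R_th ≈ 5.33 kΩ

Open-circuit (no load on X): V_th = V_s · R2/(R1 + R2) = 6.55 × 11.5/(9.920 + 11.5) = 3.517 V.
Zeroing V_s shorts the top of R1 to ground, so R_th = R1 ‖ R2 = 5.326 kΩ.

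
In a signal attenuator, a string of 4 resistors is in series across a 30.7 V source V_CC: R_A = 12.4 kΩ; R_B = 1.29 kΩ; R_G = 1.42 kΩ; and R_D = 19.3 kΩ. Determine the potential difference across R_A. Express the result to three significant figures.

Total series resistance ΣR = 12.4 + 1.29 + 1.42 + 19.3 = 34.41 kΩ.
V = V_CC · R/ΣR = 30.7 × 0.3604 = 11.06 V.

V ≈ 11.1 V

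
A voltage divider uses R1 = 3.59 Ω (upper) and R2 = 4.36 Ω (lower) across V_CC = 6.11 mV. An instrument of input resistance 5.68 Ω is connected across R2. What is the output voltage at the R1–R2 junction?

R2 ‖ R_L = (4.36 × 5.68)/(4.36 + 5.68) = 2.467 Ω.
Then V_out = V_CC · R2'/(R1 + R2') = 6.11 × 2.467/6.057 = 2.488 mV.
(Unloaded it would be 3.35 mV; the load pulls it down.)

V_out ≈ 2.49 mV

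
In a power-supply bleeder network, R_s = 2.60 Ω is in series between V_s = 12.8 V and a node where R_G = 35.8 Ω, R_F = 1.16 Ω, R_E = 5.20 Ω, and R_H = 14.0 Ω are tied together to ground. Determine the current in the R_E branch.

I ≈ 0.615 A

Parallel bank: R_p = 1/(1/35.8 + 1/1.16 + 1/5.20 + 1/14.0) = 0.8667 Ω.
Node voltage V_A = V_s · R_p/(R_s + R_p) = 12.8 × 0.2500 = 3.200 V.
I(R_E) = V_A / R_E = 3.200/5.20 = 0.6154 A.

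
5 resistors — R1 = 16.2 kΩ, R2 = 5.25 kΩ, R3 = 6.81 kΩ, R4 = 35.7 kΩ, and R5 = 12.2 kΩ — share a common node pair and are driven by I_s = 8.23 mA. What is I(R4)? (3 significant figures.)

I ≈ 0.453 mA

ΣG = 1/16.2 + 1/5.25 + 1/6.81 + 1/35.7 + 1/12.2 = 0.5090.
Current divider: I(R4) = I_s · G_k/ΣG = 8.23 × (0.02801/0.5090) = 8.23 × 0.05503 = 0.4529 mA.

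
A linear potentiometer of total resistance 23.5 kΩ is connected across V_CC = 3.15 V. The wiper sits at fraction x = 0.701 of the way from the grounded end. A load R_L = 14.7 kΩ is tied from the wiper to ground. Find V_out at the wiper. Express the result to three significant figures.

V_out ≈ 1.65 V

Split the track: R_lower = x·R_p = 16.47 kΩ, R_upper = (1−x)·R_p = 7.027 kΩ.
(x·R_p) ‖ R_L = 7.768 kΩ.
Then V_out = V_CC · 7.768/(7.027 + 7.768) = 1.654 V.
(Unloaded: V_out = x·V_CC = 2.21 V.)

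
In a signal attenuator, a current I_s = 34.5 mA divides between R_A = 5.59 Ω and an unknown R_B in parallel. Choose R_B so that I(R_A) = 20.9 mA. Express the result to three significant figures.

R_B ≈ 8.59 Ω

The fraction through R_A equals R_B/(R_A+R_B).
20.9/34.5 = R_B/(R_A + R_B) → R_B = R_A · (0.6058)/(1 − 0.6058) = 5.59 × 1.537 = 8.591 Ω.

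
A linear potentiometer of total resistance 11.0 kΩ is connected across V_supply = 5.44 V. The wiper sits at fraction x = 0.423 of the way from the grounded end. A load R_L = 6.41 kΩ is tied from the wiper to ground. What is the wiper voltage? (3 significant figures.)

V_out ≈ 1.62 V

The pot divides into 6.347 kΩ above the wiper and 4.653 kΩ below.
R_L loads the lower segment: effective lower R = 2.696 kΩ.
Then V_out = V_supply · 2.696/(6.347 + 2.696) = 1.622 V.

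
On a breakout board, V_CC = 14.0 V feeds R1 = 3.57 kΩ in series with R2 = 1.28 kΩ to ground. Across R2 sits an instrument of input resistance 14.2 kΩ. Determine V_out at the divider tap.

R2 ‖ R_L = (1.28 × 14.2)/(1.28 + 14.2) = 1.174 kΩ.
Voltage divider with the loaded lower leg: V_out = 14.0 × 1.174/(3.57 + 1.174) = 14.0 × 0.2475 = 3.465 V.
(Unloaded it would be 3.69 V; the load pulls it down.)

V_out ≈ 3.46 V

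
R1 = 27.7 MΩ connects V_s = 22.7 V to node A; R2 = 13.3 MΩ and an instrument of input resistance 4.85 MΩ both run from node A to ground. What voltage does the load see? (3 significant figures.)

The load sits in parallel with R2, giving an effective lower resistance R2' = R2·R_L/(R2+R_L) = 3.554 MΩ.
Then V_out = V_s · R2'/(R1 + R2') = 22.7 × 3.554/31.25 = 2.581 V.

V_out ≈ 2.58 V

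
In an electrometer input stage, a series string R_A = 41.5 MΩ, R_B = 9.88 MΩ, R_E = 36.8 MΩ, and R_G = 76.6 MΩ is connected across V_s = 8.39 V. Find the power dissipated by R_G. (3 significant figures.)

Series current I = V_s/ΣR = 8.39/164.8 = 0.05092 µA.
P = I²R = 0.002592 × 76.6 = 0.1986 µW.

P ≈ 0.199 µW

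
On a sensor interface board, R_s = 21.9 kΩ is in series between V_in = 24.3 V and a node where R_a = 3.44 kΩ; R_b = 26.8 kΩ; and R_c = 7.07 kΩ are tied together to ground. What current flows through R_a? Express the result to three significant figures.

I ≈ 0.626 mA

Combine the parallel branches: R_p = (1/3.44 + 1/26.8 + 1/7.07)⁻¹ = 2.130 kΩ.
V_A = 24.3 × 2.130/24.03 = 2.154 V.
Branch current I = V_A/R_a = 2.154/3.44 = 0.6262 mA.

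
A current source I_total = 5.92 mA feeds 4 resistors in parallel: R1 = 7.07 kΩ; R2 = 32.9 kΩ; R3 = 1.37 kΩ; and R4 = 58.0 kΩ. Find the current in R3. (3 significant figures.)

I ≈ 4.70 mA

ΣG = 1/7.07 + 1/32.9 + 1/1.37 + 1/58.0 = 0.9190.
Current divider: I(R3) = I_total · G_k/ΣG = 5.92 × (0.7299/0.9190) = 5.92 × 0.7943 = 4.702 mA.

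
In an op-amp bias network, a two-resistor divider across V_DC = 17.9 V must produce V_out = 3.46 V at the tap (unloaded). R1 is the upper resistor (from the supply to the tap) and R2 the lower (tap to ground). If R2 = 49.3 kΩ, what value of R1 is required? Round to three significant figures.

The divider ratio is R2/(R1+R2) = 3.46/17.9 = 0.1933.
Rearranging, R1 = R2·(1−k)/k = 49.3 × 4.173 = 205.7 kΩ.

R1 ≈ 206 kΩ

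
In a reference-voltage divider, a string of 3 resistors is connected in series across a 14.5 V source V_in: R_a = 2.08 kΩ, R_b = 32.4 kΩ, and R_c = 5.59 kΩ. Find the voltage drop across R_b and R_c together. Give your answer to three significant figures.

Series total: ΣR = 2.08 + 32.4 + 5.59 = 40.07 kΩ.
R_{R_b..R_c} = 32.4 + 5.59 = 37.99 kΩ.
Voltage divider: V = V_in · (37.99 / 40.07) = 14.5 × 0.9481 = 13.75 V.

V ≈ 13.7 V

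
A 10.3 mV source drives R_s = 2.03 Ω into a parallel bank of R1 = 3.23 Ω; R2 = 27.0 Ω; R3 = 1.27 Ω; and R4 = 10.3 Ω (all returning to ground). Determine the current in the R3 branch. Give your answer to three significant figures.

I ≈ 2.32 mA

Combine the parallel branches: R_p = (1/3.23 + 1/27.0 + 1/1.27 + 1/10.3)⁻¹ = 0.8123 Ω.
V_A by voltage divider: V_A = 10.3 × 0.8123/(2.03 + 0.8123) = 2.944 mV.
I(R3) = V_A / R3 = 2.944/1.27 = 2.318 mA.
(Equivalently: I_total = 3.624 mA, then current-divider fraction G_k/ΣG = 0.6396.)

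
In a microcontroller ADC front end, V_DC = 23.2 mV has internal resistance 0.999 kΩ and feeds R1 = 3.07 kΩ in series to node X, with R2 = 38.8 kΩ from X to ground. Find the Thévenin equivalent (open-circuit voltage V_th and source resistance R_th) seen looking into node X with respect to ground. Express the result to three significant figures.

V_th ≈ 21.0 mV, R_th ≈ 3.68 kΩ

R1' = 0.999 + 3.07 = 4.069 kΩ (source resistance + R1).
Open-circuit (no load on X): V_th = V_DC · R2/(R1' + R2) = 23.2 × 38.8/(4.069 + 38.8) = 21.00 mV.
With V_DC suppressed (replaced by a short), R_th = R1' ‖ R2 = (4.069 × 38.8)/(4.069 + 38.8) = 3.683 kΩ.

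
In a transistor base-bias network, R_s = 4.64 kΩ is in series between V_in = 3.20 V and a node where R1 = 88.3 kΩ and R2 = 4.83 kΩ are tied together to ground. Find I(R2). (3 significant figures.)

I ≈ 0.329 mA

Parallel bank: R_p = 1/(1/88.3 + 1/4.83) = 4.580 kΩ.
Node voltage V_A = V_in · R_p/(R_s + R_p) = 3.20 × 0.4967 = 1.590 V.
I(R2) = V_A / R2 = 1.590/4.83 = 0.3291 mA.
(Equivalently: I_total = 0.3471 mA, then current-divider fraction G_k/ΣG = 0.9481.)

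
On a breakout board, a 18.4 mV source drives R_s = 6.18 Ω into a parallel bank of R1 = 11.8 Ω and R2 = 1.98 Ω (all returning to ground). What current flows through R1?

Parallel bank: R_p = 1/(1/11.8 + 1/1.98) = 1.696 Ω.
Node voltage V_A = V_CC · R_p/(R_s + R_p) = 18.4 × 0.2153 = 3.961 mV.
I(R1) = V_A / R1 = 3.961/11.8 = 0.3357 mA.

I ≈ 0.336 mA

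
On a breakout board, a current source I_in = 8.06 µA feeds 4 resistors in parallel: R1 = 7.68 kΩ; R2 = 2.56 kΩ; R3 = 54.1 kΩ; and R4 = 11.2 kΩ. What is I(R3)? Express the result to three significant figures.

I ≈ 0.237 µA

ΣG = 1/7.68 + 1/2.56 + 1/54.1 + 1/11.2 = 0.6286.
R3 takes the fraction G_k/ΣG = 0.01848/0.6286 = 0.02941, so I = 8.06 × 0.02941 = 0.2370 µA.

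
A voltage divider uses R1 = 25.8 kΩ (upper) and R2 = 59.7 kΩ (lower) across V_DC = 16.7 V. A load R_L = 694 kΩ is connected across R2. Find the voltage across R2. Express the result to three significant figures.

V_out ≈ 11.4 V

First combine the lower leg with the load: R2 ‖ R_L = 54.97 kΩ.
Then V_out = V_DC · R2'/(R1 + R2') = 16.7 × 54.97/80.77 = 11.37 V.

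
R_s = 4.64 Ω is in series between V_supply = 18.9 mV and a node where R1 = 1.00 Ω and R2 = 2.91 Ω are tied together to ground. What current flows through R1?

I ≈ 2.61 mA

Equivalent of the parallel group: R_p = 0.7442 Ω.
Node voltage V_A = V_supply · R_p/(R_s + R_p) = 18.9 × 0.1382 = 2.612 mV.
Branch current I = V_A/R1 = 2.612/1.00 = 2.612 mA.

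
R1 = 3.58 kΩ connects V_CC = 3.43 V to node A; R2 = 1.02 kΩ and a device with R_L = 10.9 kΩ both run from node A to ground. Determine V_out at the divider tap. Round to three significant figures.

V_out ≈ 0.709 V

R2 ‖ R_L = (1.02 × 10.9)/(1.02 + 10.9) = 0.9327 kΩ.
Then V_out = V_CC · R2'/(R1 + R2') = 3.43 × 0.9327/4.513 = 0.7089 V.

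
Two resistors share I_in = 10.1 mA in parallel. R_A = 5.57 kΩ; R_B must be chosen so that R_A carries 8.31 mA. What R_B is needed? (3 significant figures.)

R_B ≈ 25.9 kΩ

In a two-way split, I_A/I_in = R_B/(R_A + R_B).
With f = 0.8228, R_B = R_A · f/(1−f) = 5.57 × 4.642 = 25.86 kΩ.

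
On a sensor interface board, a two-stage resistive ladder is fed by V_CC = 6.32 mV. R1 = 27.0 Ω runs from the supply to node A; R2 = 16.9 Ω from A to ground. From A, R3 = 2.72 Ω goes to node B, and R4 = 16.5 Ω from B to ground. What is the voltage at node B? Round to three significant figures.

V_B ≈ 1.36 mV

Looking into the second stage from A: R3 + R4 = 19.22 Ω appears in parallel with R2.
Effective lower resistance at A: R2 ‖ 19.22 = 8.993 Ω.
V_A = 6.32 × 8.993/(27.0 + 8.993) = 1.579 mV.
Then the unloaded second divider: V_B = V_A × R4/(R3+R4) = 1.579 × 0.8585 = 1.356 mV.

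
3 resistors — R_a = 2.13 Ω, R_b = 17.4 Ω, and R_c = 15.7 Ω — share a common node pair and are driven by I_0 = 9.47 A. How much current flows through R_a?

ΣG = 1/2.13 + 1/17.4 + 1/15.7 = 0.5906.
By the current-divider rule, I = I_0 · G_k/ΣG = 9.47 × 0.7949 = 7.527 A.

I ≈ 7.53 A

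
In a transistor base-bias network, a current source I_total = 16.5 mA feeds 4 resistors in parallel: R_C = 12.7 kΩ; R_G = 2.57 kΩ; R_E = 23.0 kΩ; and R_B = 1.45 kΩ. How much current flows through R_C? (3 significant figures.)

I ≈ 1.08 mA

Conductances: ΣG = 1/12.7 + 1/2.57 + 1/23.0 + 1/1.45 = 1.201 (1/kΩ).
Current divider: I(R_C) = I_total · G_k/ΣG = 16.5 × (0.07874/1.201) = 16.5 × 0.06556 = 1.082 mA.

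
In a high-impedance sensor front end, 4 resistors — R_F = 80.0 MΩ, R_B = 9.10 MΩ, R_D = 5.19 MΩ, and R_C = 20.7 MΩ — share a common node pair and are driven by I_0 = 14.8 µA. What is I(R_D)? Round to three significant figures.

I ≈ 7.85 µA

Total conductance ΣG = 1/80.0 + 1/9.10 + 1/5.19 + 1/20.7 = 0.3634 (units of 1/MΩ).
Current divider: I(R_D) = I_0 · G_k/ΣG = 14.8 × (0.1927/0.3634) = 14.8 × 0.5302 = 7.848 µA.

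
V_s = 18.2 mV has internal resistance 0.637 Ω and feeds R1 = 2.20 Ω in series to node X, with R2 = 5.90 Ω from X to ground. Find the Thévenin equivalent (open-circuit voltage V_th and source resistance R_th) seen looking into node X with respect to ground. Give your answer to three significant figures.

R1' = 0.637 + 2.20 = 2.837 Ω (source resistance + R1).
Open-circuit (no load on X): V_th = V_s · R2/(R1' + R2) = 18.2 × 5.90/(2.837 + 5.90) = 12.29 mV.
With V_s suppressed (replaced by a short), R_th = R1' ‖ R2 = (2.837 × 5.90)/(2.837 + 5.90) = 1.916 Ω.

V_th ≈ 12.3 mV, R_th ≈ 1.92 Ω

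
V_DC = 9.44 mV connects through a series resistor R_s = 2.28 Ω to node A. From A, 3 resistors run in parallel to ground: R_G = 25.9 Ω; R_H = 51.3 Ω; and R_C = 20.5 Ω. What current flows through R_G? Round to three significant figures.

Equivalent of the parallel group: R_p = 9.356 Ω.
V_A = 9.44 × 9.356/11.64 = 7.590 mV.
Branch current I = V_A/R_G = 7.590/25.9 = 0.2931 mA.
(Equivalently: I_total = 0.8113 mA, then current-divider fraction G_k/ΣG = 0.3612.)

I ≈ 0.293 mA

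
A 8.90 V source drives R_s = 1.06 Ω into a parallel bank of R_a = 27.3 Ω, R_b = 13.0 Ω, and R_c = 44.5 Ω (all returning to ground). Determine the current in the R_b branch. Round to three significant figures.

I ≈ 0.598 A

Combine the parallel branches: R_p = (1/27.3 + 1/13.0 + 1/44.5)⁻¹ = 7.352 Ω.
V_A = 8.90 × 7.352/8.412 = 7.778 V.
Branch current I = V_A/R_b = 7.778/13.0 = 0.5983 A.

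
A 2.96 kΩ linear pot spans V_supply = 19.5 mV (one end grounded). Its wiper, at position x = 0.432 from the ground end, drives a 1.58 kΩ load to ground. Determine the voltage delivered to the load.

V_out ≈ 5.77 mV

The pot divides into 1.681 kΩ above the wiper and 1.279 kΩ below.
(x·R_p) ‖ R_L = 0.7067 kΩ.
Then V_out = V_supply · 0.7067/(1.681 + 0.7067) = 5.771 mV.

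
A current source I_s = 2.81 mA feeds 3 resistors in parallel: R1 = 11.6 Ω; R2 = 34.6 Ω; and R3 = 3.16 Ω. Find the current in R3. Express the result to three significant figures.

I ≈ 2.06 mA

Total conductance ΣG = 1/11.6 + 1/34.6 + 1/3.16 = 0.4316 (units of 1/Ω).
By the current-divider rule, I = I_s · G_k/ΣG = 2.81 × 0.7333 = 2.061 mA.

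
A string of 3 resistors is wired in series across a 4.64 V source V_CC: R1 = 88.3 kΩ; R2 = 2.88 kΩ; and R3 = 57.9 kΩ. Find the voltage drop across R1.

V ≈ 2.75 V

Total series resistance ΣR = 88.3 + 2.88 + 57.9 = 149.1 kΩ.
V = V_CC · R/ΣR = 4.64 × 0.5923 = 2.748 V.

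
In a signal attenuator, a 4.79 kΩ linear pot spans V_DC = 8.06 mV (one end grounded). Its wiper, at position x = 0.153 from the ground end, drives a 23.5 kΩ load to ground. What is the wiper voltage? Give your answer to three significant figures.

V_out ≈ 1.20 mV

Split the track: R_lower = x·R_p = 0.7329 kΩ, R_upper = (1−x)·R_p = 4.057 kΩ.
Lower segment in parallel with the load: 0.7329 ‖ 23.5 = 0.7107 kΩ.
V_out = 8.06 × 0.7107/(4.057 + 0.7107) = 1.201 mV.
(Unloaded: V_out = x·V_DC = 1.23 mV.)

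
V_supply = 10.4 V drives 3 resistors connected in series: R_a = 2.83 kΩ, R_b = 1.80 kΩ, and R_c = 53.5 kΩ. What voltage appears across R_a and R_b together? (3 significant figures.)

V ≈ 0.828 V

ΣR = 2.83 + 1.80 + 53.5 = 58.13 kΩ.
R_{R_a..R_b} = 2.83 + 1.80 = 4.630 kΩ.
Voltage divider: V = V_supply · (4.630 / 58.13) = 10.4 × 0.07965 = 0.8284 V.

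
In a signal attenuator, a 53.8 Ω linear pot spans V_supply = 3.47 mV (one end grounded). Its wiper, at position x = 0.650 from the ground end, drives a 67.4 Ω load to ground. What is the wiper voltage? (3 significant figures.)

The pot divides into 18.83 Ω above the wiper and 34.97 Ω below.
R_L loads the lower segment: effective lower R = 23.02 Ω.
Then V_out = V_supply · 23.02/(18.83 + 23.02) = 1.909 mV.
(Unloaded: V_out = x·V_supply = 2.26 mV.)

V_out ≈ 1.91 mV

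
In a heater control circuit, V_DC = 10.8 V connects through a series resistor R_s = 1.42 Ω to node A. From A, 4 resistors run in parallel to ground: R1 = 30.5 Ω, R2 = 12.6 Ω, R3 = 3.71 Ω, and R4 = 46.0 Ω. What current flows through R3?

I ≈ 1.85 A

Combine the parallel branches: R_p = (1/30.5 + 1/12.6 + 1/3.71 + 1/46.0)⁻¹ = 2.479 Ω.
V_A = 10.8 × 2.479/3.899 = 6.866 V.
Branch current I = V_A/R3 = 6.866/3.71 = 1.851 A.
(Equivalently: I_total = 2.770 A, then current-divider fraction G_k/ΣG = 0.6681.)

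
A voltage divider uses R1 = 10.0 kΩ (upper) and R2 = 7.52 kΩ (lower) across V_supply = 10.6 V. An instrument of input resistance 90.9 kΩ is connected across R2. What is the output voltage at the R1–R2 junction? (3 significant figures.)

The load sits in parallel with R2, giving an effective lower resistance R2' = R2·R_L/(R2+R_L) = 6.945 kΩ.
Now apply the divider: V_out = 10.6 × 0.4099 = 4.345 V.

V_out ≈ 4.34 V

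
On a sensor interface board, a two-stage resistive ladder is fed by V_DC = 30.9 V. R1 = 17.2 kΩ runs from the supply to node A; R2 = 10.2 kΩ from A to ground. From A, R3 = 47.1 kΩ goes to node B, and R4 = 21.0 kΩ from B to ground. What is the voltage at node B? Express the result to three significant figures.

V_B ≈ 3.24 V

Node A sees R2 in parallel with the series input of stage 2, R3 + R4 = 68.10 kΩ.
R2 ‖ (R3+R4) = 8.871 kΩ.
So V_A = 30.9 × 0.3403 = 10.51 V.
Then the unloaded second divider: V_B = V_A × R4/(R3+R4) = 10.51 × 0.3084 = 3.242 V.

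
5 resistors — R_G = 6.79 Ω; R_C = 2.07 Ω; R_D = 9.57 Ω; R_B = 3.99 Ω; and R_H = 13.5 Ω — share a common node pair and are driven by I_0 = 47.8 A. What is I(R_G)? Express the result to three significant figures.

Total conductance ΣG = 1/6.79 + 1/2.07 + 1/9.57 + 1/3.99 + 1/13.5 = 1.060 (units of 1/Ω).
By the current-divider rule, I = I_0 · G_k/ΣG = 47.8 × 0.1390 = 6.644 A.

I ≈ 6.64 A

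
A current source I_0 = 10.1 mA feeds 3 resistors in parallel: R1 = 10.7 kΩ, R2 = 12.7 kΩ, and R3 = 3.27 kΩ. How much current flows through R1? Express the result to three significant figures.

Total conductance ΣG = 1/10.7 + 1/12.7 + 1/3.27 = 0.4780 (units of 1/kΩ).
R1 takes the fraction G_k/ΣG = 0.09346/0.4780 = 0.1955, so I = 10.1 × 0.1955 = 1.975 mA.

I ≈ 1.97 mA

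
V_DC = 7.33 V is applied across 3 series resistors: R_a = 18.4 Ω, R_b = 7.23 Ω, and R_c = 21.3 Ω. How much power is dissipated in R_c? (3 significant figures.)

The common current is I = 7.33/46.93 = 0.1562 A.
V(R_c) = I·R = 3.327 V; P = V·I = 3.327 × 0.1562 = 0.5196 W.

P ≈ 0.520 W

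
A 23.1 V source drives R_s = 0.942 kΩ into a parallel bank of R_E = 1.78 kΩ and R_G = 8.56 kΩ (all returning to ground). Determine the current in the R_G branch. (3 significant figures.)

Parallel bank: R_p = 1/(1/1.78 + 1/8.56) = 1.474 kΩ.
V_A by voltage divider: V_A = 23.1 × 1.474/(0.942 + 1.474) = 14.09 V.
Branch current I = V_A/R_G = 14.09/8.56 = 1.646 mA.

I ≈ 1.65 mA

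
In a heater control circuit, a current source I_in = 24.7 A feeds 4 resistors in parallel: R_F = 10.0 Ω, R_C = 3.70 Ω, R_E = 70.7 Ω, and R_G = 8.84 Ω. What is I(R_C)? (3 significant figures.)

ΣG = 1/10.0 + 1/3.70 + 1/70.7 + 1/8.84 = 0.4975.
Current divider: I(R_C) = I_in · G_k/ΣG = 24.7 × (0.2703/0.4975) = 24.7 × 0.5432 = 13.42 A.

I ≈ 13.4 A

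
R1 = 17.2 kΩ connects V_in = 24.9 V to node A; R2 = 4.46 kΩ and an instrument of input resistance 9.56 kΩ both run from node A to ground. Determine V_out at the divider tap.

V_out ≈ 3.74 V

The load sits in parallel with R2, giving an effective lower resistance R2' = R2·R_L/(R2+R_L) = 3.041 kΩ.
Then V_out = V_in · R2'/(R1 + R2') = 24.9 × 3.041/20.24 = 3.741 V.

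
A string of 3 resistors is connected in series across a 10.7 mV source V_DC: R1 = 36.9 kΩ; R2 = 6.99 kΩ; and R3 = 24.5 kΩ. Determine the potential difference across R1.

ΣR = 36.9 + 6.99 + 24.5 = 68.39 kΩ.
V = V_DC · R/ΣR = 10.7 × 0.5396 = 5.773 mV.

V ≈ 5.77 mV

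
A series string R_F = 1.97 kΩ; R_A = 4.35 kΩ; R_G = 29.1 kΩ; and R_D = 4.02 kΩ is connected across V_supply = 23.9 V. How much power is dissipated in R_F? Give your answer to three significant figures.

Series current I = V_supply/ΣR = 23.9/39.44 = 0.6060 mA.
V(R_F) = I·R = 1.194 V; P = V·I = 1.194 × 0.6060 = 0.7234 mW.

P ≈ 0.723 mW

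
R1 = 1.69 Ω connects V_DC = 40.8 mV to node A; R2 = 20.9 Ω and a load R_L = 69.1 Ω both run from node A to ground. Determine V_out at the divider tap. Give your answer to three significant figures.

V_out ≈ 36.9 mV

R2 ‖ R_L = (20.9 × 69.1)/(20.9 + 69.1) = 16.05 Ω.
Voltage divider with the loaded lower leg: V_out = 40.8 × 16.05/(1.69 + 16.05) = 40.8 × 0.9047 = 36.91 mV.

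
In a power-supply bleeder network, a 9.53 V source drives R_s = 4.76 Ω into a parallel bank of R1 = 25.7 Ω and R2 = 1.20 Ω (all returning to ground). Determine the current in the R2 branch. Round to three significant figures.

Parallel bank: R_p = 1/(1/25.7 + 1/1.20) = 1.146 Ω.
Node voltage V_A = V_DC · R_p/(R_s + R_p) = 9.53 × 0.1941 = 1.850 V.
Branch current I = V_A/R2 = 1.850/1.20 = 1.542 A.
(Check via current divider: I_total = 1.613 A; share G_k/ΣG = 0.9554 → same result.)

I ≈ 1.54 A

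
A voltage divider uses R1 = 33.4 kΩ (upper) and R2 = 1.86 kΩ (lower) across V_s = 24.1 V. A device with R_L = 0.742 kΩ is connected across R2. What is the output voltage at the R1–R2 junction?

R2 ‖ R_L = (1.86 × 0.742)/(1.86 + 0.742) = 0.5304 kΩ.
Then V_out = V_s · R2'/(R1 + R2') = 24.1 × 0.5304/33.93 = 0.3767 V.
(Unloaded it would be 1.27 V; the load pulls it down.)

V_out ≈ 0.377 V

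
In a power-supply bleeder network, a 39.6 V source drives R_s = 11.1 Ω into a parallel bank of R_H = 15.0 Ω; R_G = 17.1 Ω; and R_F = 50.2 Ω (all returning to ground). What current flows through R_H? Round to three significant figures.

I ≈ 1.01 A

Parallel bank: R_p = 1/(1/15.0 + 1/17.1 + 1/50.2) = 6.893 Ω.
V_A by voltage divider: V_A = 39.6 × 6.893/(11.1 + 6.893) = 15.17 V.
Branch current I = V_A/R_H = 15.17/15.0 = 1.011 A.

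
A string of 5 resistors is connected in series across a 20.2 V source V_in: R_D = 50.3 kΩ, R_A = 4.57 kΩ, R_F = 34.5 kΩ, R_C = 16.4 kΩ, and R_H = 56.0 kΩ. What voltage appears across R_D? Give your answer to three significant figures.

V ≈ 6.28 V

Series total: ΣR = 50.3 + 4.57 + 34.5 + 16.4 + 56.0 = 161.8 kΩ.
Voltage divider: V = V_in · (50.30 / 161.8) = 20.2 × 0.3109 = 6.281 V.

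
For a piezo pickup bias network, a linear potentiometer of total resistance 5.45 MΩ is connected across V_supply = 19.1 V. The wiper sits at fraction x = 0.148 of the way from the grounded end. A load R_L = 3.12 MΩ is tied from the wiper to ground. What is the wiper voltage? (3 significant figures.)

V_out ≈ 2.32 V

The pot divides into 4.643 MΩ above the wiper and 0.8066 MΩ below.
R_L loads the lower segment: effective lower R = 0.6409 MΩ.
V_out = 19.1 × 0.6409/(4.643 + 0.6409) = 2.317 V.
(Unloaded: V_out = x·V_supply = 2.83 V.)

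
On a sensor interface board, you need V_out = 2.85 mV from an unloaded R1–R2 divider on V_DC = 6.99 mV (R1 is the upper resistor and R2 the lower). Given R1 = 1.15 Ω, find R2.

R2 ≈ 0.792 Ω

V_out/V_DC = R2/(R1+R2) = 0.4077.
R2 = R1 · 0.4077/(1 − 0.4077) = 0.7917 Ω.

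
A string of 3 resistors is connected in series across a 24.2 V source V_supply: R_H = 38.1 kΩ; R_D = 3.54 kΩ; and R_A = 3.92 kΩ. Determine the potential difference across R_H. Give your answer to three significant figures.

Series total: ΣR = 38.1 + 3.54 + 3.92 = 45.56 kΩ.
Voltage divider: V = V_supply · (38.10 / 45.56) = 24.2 × 0.8363 = 20.24 V.

V ≈ 20.2 V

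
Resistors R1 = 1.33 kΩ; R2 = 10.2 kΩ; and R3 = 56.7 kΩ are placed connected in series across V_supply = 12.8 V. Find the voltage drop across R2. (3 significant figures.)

ΣR = 1.33 + 10.2 + 56.7 = 68.23 kΩ.
By the voltage-divider rule, V = 12.8 × 10.20/68.23 = 1.914 V.

V ≈ 1.91 V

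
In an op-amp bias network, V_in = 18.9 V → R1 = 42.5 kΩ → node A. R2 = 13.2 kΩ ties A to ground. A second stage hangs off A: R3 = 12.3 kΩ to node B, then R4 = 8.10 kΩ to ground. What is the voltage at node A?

V_A ≈ 3.00 V

The second stage (R3 + R4 = 20.40 kΩ) loads node A in parallel with R2.
R2 ‖ (R3+R4) = 8.014 kΩ.
So V_A = 18.9 × 0.1587 = 2.999 V.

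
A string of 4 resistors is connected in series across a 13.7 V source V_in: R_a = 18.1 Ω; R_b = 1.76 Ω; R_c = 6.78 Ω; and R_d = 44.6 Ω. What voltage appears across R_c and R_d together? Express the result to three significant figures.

V ≈ 9.88 V

Series total: ΣR = 18.1 + 1.76 + 6.78 + 44.6 = 71.24 Ω.
R_{R_c..R_d} = 6.78 + 44.6 = 51.38 Ω.
V = V_in · R/ΣR = 13.7 × 0.7212 = 9.881 V.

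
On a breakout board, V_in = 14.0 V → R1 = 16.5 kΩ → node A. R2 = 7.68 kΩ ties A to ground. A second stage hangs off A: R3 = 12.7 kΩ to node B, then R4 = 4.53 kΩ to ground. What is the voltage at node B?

V_B ≈ 0.896 V

The second stage (R3 + R4 = 17.23 kΩ) loads node A in parallel with R2.
R2 ‖ (R3+R4) = 5.312 kΩ.
So V_A = 14.0 × 0.2435 = 3.410 V.
Stage 2 is unloaded, so V_B = V_A · R4/(R3+R4) = 3.410 × 4.53/17.23 = 0.8964 V.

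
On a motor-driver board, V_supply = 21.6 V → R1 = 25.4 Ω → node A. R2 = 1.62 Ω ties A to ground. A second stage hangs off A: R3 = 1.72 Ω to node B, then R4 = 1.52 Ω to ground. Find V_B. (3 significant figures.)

Node A sees R2 in parallel with the series input of stage 2, R3 + R4 = 3.240 Ω.
R2 ‖ (R3+R4) = 1.080 Ω.
V_A = 21.6 × 1.080/(25.4 + 1.080) = 0.8810 V.
Stage 2 is unloaded, so V_B = V_A · R4/(R3+R4) = 0.8810 × 1.52/3.240 = 0.4133 V.

V_B ≈ 0.413 V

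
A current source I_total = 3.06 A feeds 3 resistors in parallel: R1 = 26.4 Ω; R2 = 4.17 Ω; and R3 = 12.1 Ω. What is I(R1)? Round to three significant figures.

ΣG = 1/26.4 + 1/4.17 + 1/12.1 = 0.3603.
Current divider: I(R1) = I_total · G_k/ΣG = 3.06 × (0.03788/0.3603) = 3.06 × 0.1051 = 0.3217 A.

I ≈ 0.322 A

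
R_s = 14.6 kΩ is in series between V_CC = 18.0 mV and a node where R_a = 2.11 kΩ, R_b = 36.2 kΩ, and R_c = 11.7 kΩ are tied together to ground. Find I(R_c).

I ≈ 0.161 µA

Combine the parallel branches: R_p = (1/2.11 + 1/36.2 + 1/11.7)⁻¹ = 1.703 kΩ.
Node voltage V_A = V_CC · R_p/(R_s + R_p) = 18.0 × 0.1045 = 1.881 mV.
Branch current I = V_A/R_c = 1.881/11.7 = 0.1607 µA.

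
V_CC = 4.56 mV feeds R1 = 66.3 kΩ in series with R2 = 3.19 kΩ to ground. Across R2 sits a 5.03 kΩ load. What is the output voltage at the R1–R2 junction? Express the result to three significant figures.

R2 ‖ R_L = (3.19 × 5.03)/(3.19 + 5.03) = 1.952 kΩ.
Voltage divider with the loaded lower leg: V_out = 4.56 × 1.952/(66.3 + 1.952) = 4.56 × 0.02860 = 0.1304 mV.
(Unloaded it would be 0.209 mV; the load pulls it down.)

V_out ≈ 0.130 mV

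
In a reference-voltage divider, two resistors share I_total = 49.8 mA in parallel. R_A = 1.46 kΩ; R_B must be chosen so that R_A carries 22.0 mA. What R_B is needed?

R_B ≈ 1.16 kΩ

The fraction through R_A equals R_B/(R_A+R_B).
With f = 0.4418, R_B = R_A · f/(1−f) = 1.46 × 0.7914 = 1.155 kΩ.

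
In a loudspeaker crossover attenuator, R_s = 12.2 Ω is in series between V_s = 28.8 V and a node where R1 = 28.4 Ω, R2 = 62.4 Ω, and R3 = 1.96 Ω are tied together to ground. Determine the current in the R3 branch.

I ≈ 1.87 A

Equivalent of the parallel group: R_p = 1.781 Ω.
V_A = 28.8 × 1.781/13.98 = 3.669 V.
I(R3) = V_A / R3 = 3.669/1.96 = 1.872 A.
(Check via current divider: I_total = 2.060 A; share G_k/ΣG = 0.9087 → same result.)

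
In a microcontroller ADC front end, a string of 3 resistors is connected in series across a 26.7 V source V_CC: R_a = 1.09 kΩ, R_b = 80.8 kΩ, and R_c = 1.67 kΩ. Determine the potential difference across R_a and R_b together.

V ≈ 26.2 V

ΣR = 1.09 + 80.8 + 1.67 = 83.56 kΩ.
R_{R_a..R_b} = 1.09 + 80.8 = 81.89 kΩ.
V = V_CC · R/ΣR = 26.7 × 0.9800 = 26.17 V.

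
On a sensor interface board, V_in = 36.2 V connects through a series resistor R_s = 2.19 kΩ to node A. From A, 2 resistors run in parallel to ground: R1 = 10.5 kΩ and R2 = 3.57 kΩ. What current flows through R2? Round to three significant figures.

Parallel bank: R_p = 1/(1/10.5 + 1/3.57) = 2.664 kΩ.
V_A = 36.2 × 2.664/4.854 = 19.87 V.
I(R2) = V_A / R2 = 19.87/3.57 = 5.565 mA.

I ≈ 5.57 mA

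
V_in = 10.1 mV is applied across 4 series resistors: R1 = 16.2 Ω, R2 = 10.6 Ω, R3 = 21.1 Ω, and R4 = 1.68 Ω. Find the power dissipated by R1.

P ≈ 0.672 µW

The common current is I = 10.1/49.58 = 0.2037 mA.
P(R1) = I²·R1 = (0.2037)² × 16.2 = 0.6723 µW.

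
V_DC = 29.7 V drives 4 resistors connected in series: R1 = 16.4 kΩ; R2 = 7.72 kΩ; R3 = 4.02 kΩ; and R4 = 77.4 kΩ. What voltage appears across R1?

Total series resistance ΣR = 16.4 + 7.72 + 4.02 + 77.4 = 105.5 kΩ.
Voltage divider: V = V_DC · (16.40 / 105.5) = 29.7 × 0.1554 = 4.615 V.

V ≈ 4.62 V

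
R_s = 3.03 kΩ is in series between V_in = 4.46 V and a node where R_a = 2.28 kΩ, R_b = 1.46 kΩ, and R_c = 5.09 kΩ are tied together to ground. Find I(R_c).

I ≈ 0.175 mA

Equivalent of the parallel group: R_p = 0.7576 kΩ.
V_A = 4.46 × 0.7576/3.788 = 0.8921 V.
Branch current I = V_A/R_c = 0.8921/5.09 = 0.1753 mA.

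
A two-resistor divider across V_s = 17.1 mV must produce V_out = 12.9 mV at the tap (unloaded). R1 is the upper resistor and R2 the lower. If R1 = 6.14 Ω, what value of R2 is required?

The divider ratio is R2/(R1+R2) = 12.9/17.1 = 0.7544.
Rearranging, R2 = R1·k/(1−k) = 6.14 × 3.071 = 18.86 Ω.

R2 ≈ 18.9 Ω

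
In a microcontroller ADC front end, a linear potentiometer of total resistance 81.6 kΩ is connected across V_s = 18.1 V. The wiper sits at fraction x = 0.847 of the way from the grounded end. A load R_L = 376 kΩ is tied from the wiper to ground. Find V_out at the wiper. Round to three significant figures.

V_out ≈ 14.9 V

Lower segment x·R_p = 69.12 kΩ; upper segment (1−x)·R_p = 12.48 kΩ.
R_L loads the lower segment: effective lower R = 58.38 kΩ.
Loaded-divider output: V_out = 18.1 × 0.8238 = 14.91 V.
(Unloaded: V_out = x·V_s = 15.3 V.)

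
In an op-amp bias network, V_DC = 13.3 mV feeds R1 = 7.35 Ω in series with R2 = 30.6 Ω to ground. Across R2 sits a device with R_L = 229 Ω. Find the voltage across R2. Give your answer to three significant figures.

V_out ≈ 10.5 mV

First combine the lower leg with the load: R2 ‖ R_L = 26.99 Ω.
Now apply the divider: V_out = 13.3 × 0.7860 = 10.45 mV.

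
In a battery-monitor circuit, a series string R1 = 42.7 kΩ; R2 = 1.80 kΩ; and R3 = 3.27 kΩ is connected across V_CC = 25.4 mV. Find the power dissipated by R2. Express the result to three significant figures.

ΣR = 47.77 kΩ → I = 25.4/47.77 = 0.5317 µA.
P(R2) = I²·R2 = (0.5317)² × 1.80 = 0.5089 nW.

P ≈ 0.509 nW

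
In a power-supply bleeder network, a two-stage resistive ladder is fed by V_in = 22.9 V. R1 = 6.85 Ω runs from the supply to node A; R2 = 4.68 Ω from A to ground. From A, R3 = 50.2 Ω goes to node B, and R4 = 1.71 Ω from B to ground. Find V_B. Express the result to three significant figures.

The second stage (R3 + R4 = 51.91 Ω) loads node A in parallel with R2.
Effective lower resistance at A: R2 ‖ 51.91 = 4.293 Ω.
First divider: V_A = V_in · 4.293/(6.85 + 4.293) = 8.823 V.
Stage 2 is unloaded, so V_B = V_A · R4/(R3+R4) = 8.823 × 1.71/51.91 = 0.2906 V.

V_B ≈ 0.291 V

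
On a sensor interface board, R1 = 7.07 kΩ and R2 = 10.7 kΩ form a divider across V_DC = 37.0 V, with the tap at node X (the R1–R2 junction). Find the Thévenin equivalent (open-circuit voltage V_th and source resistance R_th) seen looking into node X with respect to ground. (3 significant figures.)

V_th ≈ 22.3 V, R_th ≈ 4.26 kΩ

With X open, the divider is unloaded: V_th = 37.0 × 10.7/17.77 = 22.28 V.
With V_DC suppressed (replaced by a short), R_th = R1 ‖ R2 = (7.070 × 10.7)/(7.070 + 10.7) = 4.257 kΩ.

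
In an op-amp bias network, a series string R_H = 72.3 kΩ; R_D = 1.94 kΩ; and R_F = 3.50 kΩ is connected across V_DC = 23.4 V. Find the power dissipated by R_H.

Series current I = V_DC/ΣR = 23.4/77.74 = 0.3010 mA.
P(R_H) = I²·R_H = (0.3010)² × 72.3 = 6.551 mW.

P ≈ 6.55 mW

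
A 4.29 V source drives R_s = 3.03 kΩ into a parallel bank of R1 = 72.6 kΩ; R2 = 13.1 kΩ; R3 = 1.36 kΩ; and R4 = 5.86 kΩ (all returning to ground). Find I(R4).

I ≈ 0.182 mA

Equivalent of the parallel group: R_p = 1.004 kΩ.
Node voltage V_A = V_s · R_p/(R_s + R_p) = 4.29 × 0.2489 = 1.068 V.
I(R4) = V_A / R4 = 1.068/5.86 = 0.1822 mA.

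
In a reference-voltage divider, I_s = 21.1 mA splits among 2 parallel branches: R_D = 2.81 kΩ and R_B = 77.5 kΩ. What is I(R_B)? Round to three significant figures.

I ≈ 0.738 mA

With just two branches, the current splits inversely with resistance.
So I = 21.1 × 2.81/80.31 = 0.7383 mA.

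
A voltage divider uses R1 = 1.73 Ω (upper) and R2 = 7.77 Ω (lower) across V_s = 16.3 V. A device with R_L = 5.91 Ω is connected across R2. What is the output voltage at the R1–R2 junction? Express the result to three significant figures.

R2 ‖ R_L = (7.77 × 5.91)/(7.77 + 5.91) = 3.357 Ω.
Voltage divider with the loaded lower leg: V_out = 16.3 × 3.357/(1.73 + 3.357) = 16.3 × 0.6599 = 10.76 V.
(Unloaded it would be 13.3 V; the load pulls it down.)

V_out ≈ 10.8 V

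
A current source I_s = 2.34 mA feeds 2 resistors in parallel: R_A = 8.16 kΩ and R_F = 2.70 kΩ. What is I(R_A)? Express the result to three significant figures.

I ≈ 0.582 mA

With just two branches, the current splits inversely with resistance.
So I = 2.34 × 2.70/10.86 = 0.5818 mA.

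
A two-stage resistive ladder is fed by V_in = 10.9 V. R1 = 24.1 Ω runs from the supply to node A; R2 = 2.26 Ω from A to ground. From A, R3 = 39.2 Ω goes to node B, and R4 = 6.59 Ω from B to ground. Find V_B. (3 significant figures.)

The second stage (R3 + R4 = 45.79 Ω) loads node A in parallel with R2.
Effective lower resistance at A: R2 ‖ 45.79 = 2.154 Ω.
So V_A = 10.9 × 0.08203 = 0.8942 V.
Then the unloaded second divider: V_B = V_A × R4/(R3+R4) = 0.8942 × 0.1439 = 0.1287 V.

V_B ≈ 0.129 V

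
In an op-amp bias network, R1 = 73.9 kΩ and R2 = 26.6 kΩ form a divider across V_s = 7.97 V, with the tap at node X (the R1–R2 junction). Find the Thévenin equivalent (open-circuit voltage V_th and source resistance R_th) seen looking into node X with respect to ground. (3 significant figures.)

V_th is the unloaded tap voltage: V_s · R2/(R1+R2) = 7.97 × 0.2647 = 2.109 V.
Zeroing V_s shorts the top of R1 to ground, so R_th = R1 ‖ R2 = 19.56 kΩ.

V_th ≈ 2.11 V, R_th ≈ 19.6 kΩ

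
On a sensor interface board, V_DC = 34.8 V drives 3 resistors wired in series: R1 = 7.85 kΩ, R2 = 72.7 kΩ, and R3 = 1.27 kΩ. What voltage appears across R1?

V ≈ 3.34 V

Series total: ΣR = 7.85 + 72.7 + 1.27 = 81.82 kΩ.
V = V_DC · R/ΣR = 34.8 × 0.09594 = 3.339 V.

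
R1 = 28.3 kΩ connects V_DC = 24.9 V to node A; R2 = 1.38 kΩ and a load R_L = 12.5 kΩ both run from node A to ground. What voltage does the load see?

V_out ≈ 1.05 V

R2 ‖ R_L = (1.38 × 12.5)/(1.38 + 12.5) = 1.243 kΩ.
Voltage divider with the loaded lower leg: V_out = 24.9 × 1.243/(28.3 + 1.243) = 24.9 × 0.04207 = 1.047 V.
(Unloaded it would be 1.16 V; the load pulls it down.)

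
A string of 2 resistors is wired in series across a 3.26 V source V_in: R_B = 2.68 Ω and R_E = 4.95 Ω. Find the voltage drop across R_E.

Series total: ΣR = 2.68 + 4.95 = 7.630 Ω.
By the voltage-divider rule, V = 3.26 × 4.950/7.630 = 2.115 V.

V ≈ 2.11 V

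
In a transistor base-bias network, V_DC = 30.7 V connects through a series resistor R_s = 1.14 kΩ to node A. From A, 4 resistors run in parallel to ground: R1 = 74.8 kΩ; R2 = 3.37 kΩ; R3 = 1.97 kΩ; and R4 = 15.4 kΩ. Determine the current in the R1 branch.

Parallel bank: R_p = 1/(1/74.8 + 1/3.37 + 1/1.97 + 1/15.4) = 1.133 kΩ.
V_A by voltage divider: V_A = 30.7 × 1.133/(1.14 + 1.133) = 15.30 V.
Branch current I = V_A/R1 = 15.30/74.8 = 0.2046 mA.

I ≈ 0.205 mA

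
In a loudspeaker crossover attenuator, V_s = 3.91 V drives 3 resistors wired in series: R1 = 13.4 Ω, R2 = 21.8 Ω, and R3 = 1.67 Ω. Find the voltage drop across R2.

V ≈ 2.31 V

Series total: ΣR = 13.4 + 21.8 + 1.67 = 36.87 Ω.
By the voltage-divider rule, V = 3.91 × 21.80/36.87 = 2.312 V.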